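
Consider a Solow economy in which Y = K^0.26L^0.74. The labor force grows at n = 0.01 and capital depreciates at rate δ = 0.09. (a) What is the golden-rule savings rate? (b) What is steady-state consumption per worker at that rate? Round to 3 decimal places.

(a) s_gold = 0.260; (b) c_gold ≈ 1.035

The effective depreciation rate is n + δ = 0.01 + 0.09 = 0.1.
For Cobb-Douglas, s_gold equals capital's share: s_gold = 0.26.
Setting f'(k) = n+δ gives 0.26·k^(0.26−1) = 0.1, hence k_gold = (0.26/0.1)^(1/0.74) ≈ 3.6373.
y_gold = 3.6373^0.26 ≈ 1.3989; c_gold = (1−0.26)·y_gold ≈ 1.0352.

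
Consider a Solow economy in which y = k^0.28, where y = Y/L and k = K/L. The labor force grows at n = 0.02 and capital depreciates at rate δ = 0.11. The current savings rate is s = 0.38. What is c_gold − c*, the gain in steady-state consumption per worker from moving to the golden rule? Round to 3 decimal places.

The effective depreciation rate is n + δ = 0.02 + 0.11 = 0.13.
Current steady state (s = 0.38): k* = (0.38/0.13)^(1/0.72) ≈ 4.4361, y* = 4.4361^0.28 ≈ 1.5176, c* = (1−0.38)·1.5176 ≈ 0.9409.
At the golden rule the marginal product of capital equals n+δ: 0.28·k^(0.28−1) = 0.13. Solving, k_gold = (0.28/0.13)^(1/0.72) ≈ 2.9027.
y_gold = 2.9027^0.28 ≈ 1.3477, c_gold = y_gold − 0.13·k_gold ≈ 0.9703.
Gain: Δc = 0.9703 − 0.9409 ≈ 0.0294.

Δc ≈ 0.029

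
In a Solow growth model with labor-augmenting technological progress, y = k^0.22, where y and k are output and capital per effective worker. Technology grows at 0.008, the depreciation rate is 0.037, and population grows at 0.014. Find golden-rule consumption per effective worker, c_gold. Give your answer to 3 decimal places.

Capital per effective worker breaks even when investment replaces (n + g + δ)·k; here n + g + δ = 0.059.
Golden rule sets MPK = n+g+δ: 0.22·k^(0.22−1) = 0.059, so k_gold = (0.22/0.059)^(1/0.78) ≈ 5.4048.
y_gold = 5.4048^0.22 ≈ 1.4495.
c_gold = y_gold − (n+g+δ)·k_gold = 1.4495 − 0.059·5.4048 ≈ 1.1306.

c_gold ≈ 1.131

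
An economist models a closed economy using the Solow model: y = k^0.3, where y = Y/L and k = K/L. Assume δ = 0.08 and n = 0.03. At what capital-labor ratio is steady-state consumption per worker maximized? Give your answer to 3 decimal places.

k_gold ≈ 4.192

n + δ = 0.03 + 0.08 = 0.11.
Setting f'(k) = n+δ gives 0.3·k^(0.3−1) = 0.11, hence k_gold = (0.3/0.11)^(1/0.7) ≈ 4.1925.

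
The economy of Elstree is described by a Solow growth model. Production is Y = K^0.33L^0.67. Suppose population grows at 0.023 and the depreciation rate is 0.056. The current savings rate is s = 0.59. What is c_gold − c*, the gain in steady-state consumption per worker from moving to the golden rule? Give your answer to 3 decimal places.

Δc ≈ 0.251

Capital per worker breaks even when investment replaces (n + δ)·k; here n + δ = 0.079.
Current steady state (s = 0.59): k* = (0.59/0.079)^(1/0.67) ≈ 20.1058, y* = 20.1058^0.33 ≈ 2.6921, c* = (1−0.59)·2.6921 ≈ 1.1038.
Golden rule sets MPK = n+δ: 0.33·k^(0.33−1) = 0.079, so k_gold = (0.33/0.079)^(1/0.67) ≈ 8.4469.
y_gold = 8.4469^0.33 ≈ 2.0221, c_gold = y_gold − 0.079·k_gold ≈ 1.3548.
Gain: Δc = 1.3548 − 1.1038 ≈ 0.2511.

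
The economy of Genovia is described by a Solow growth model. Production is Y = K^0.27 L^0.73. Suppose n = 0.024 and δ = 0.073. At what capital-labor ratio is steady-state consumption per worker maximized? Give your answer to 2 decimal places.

The effective depreciation rate is n + δ = 0.024 + 0.073 = 0.097.
Setting f'(k) = n+δ gives 0.27·k^(0.27−1) = 0.097, hence k_gold = (0.27/0.097)^(1/0.73) ≈ 4.0647.

k_gold ≈ 4.06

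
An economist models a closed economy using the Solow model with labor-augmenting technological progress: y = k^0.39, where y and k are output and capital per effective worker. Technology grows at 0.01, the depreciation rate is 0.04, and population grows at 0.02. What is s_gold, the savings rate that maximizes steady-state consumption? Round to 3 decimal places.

s_gold = 0.390

The effective depreciation rate is n + g + δ = 0.02 + 0.01 + 0.04 = 0.07.
At the golden rule MPK = n+g+δ, and in any Cobb-Douglas steady state s = (n+g+δ)·k/y = MPK·k/y = capital's share 0.39.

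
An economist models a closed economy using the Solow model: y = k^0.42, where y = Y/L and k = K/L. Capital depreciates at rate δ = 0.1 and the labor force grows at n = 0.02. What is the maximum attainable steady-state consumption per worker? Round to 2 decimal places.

Capital per worker breaks even when investment replaces (n + δ)·k; here n + δ = 0.12.
Maximizing c = f(k) − (n+δ)·k gives f'(k) = n+δ, i.e. 0.42·k^(0.42−1) = 0.12, so k_gold = (0.42/0.12)^(1/0.58) ≈ 8.6706.
y_gold = 8.6706^0.42 ≈ 2.4773.
c_gold = y_gold − (n+δ)·k_gold = 2.4773 − 0.12·8.6706 ≈ 1.4368.

c_gold ≈ 1.44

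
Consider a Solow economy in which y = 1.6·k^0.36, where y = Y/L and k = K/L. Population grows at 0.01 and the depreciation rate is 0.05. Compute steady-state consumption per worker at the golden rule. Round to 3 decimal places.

The effective depreciation rate is n + δ = 0.01 + 0.05 = 0.06.
Maximizing c = f(k) − (n+δ)·k gives f'(k) = n+δ, i.e. 0.36·1.6·k^(0.36−1) = 0.06, so k_gold = (0.36·1.6/0.06)^(1/0.64) ≈ 34.2609.
y_gold = 1.6·34.2609^0.36 ≈ 5.7102.
c_gold = y_gold − (n+δ)·k_gold = 5.7102 − 0.06·34.2609 ≈ 3.6545.

c_gold ≈ 3.654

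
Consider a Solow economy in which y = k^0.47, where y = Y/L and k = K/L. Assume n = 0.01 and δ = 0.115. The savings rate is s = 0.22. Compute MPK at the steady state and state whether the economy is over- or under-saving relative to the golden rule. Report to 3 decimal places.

under-saving; MPK ≈ 0.267

Capital per worker breaks even when investment replaces (n + δ)·k; here n + δ = 0.125.
Steady-state k*: s·k^0.47 = 0.125·k gives k* = (0.22/0.125)^(1/0.53) ≈ 2.9056.
MPK = 0.47·2.9056^(-0.53) ≈ 0.2670.
MPK > n+δ = 0.125, so the economy is dynamically efficient (under-saving).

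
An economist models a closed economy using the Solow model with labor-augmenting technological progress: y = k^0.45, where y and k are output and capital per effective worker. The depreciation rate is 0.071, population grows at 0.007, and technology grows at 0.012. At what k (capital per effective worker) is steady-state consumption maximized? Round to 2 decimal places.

k_gold ≈ 18.66

Break-even investment rate: n + g + δ = 0.007 + 0.012 + 0.071 = 0.09.
At the golden rule the marginal product of capital equals n+g+δ: 0.45·k^(0.45−1) = 0.09. Solving, k_gold = (0.45/0.09)^(1/0.55) ≈ 18.6575.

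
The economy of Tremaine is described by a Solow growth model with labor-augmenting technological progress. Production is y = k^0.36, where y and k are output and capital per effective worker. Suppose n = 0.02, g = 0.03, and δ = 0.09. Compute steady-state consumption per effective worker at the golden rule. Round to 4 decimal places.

The effective depreciation rate is n + g + δ = 0.02 + 0.03 + 0.09 = 0.14.
Setting f'(k) = n+g+δ gives 0.36·k^(0.36−1) = 0.14, hence k_gold = (0.36/0.14)^(1/0.64) ≈ 4.3742.
y_gold = 4.3742^0.36 ≈ 1.7011.
c_gold = y_gold − (n+g+δ)·k_gold = 1.7011 − 0.14·4.3742 ≈ 1.0887.

c_gold ≈ 1.0887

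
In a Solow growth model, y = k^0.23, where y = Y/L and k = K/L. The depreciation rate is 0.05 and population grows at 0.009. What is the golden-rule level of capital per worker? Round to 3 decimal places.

n + δ = 0.009 + 0.05 = 0.059.
Golden rule sets MPK = n+δ: 0.23·k^(0.23−1) = 0.059, so k_gold = (0.23/0.059)^(1/0.77) ≈ 5.8529.

k_gold ≈ 5.853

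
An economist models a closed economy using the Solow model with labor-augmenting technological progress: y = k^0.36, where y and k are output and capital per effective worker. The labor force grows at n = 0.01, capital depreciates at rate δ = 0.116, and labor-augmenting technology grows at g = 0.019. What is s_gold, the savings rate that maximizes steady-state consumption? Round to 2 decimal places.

n + g + δ = 0.01 + 0.019 + 0.116 = 0.145.
At the golden rule MPK = n+g+δ, and in any Cobb-Douglas steady state s = (n+g+δ)·k/y = MPK·k/y = capital's share 0.36.

s_gold = 0.36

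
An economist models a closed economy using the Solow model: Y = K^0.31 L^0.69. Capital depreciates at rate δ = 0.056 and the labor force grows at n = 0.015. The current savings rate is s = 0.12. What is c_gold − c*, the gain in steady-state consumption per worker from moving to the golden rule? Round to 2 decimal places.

n + δ = 0.015 + 0.056 = 0.071.
Current steady state (s = 0.12): k* = (0.12/0.071)^(1/0.69) ≈ 2.1396, y* = 2.1396^0.31 ≈ 1.2659, c* = (1−0.12)·1.2659 ≈ 1.1140.
Maximizing c = f(k) − (n+δ)·k gives f'(k) = n+δ, i.e. 0.31·k^(0.31−1) = 0.071, so k_gold = (0.31/0.071)^(1/0.69) ≈ 8.4662.
y_gold = 8.4662^0.31 ≈ 1.9390, c_gold = y_gold − 0.071·k_gold ≈ 1.3379.
Gain: Δc = 1.3379 − 1.1140 ≈ 0.2239.

Δc ≈ 0.22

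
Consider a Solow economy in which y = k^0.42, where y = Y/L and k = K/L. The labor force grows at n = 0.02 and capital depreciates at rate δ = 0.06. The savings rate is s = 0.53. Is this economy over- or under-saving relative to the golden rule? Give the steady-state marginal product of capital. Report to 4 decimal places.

over-saving; MPK ≈ 0.0634

n + δ = 0.02 + 0.06 = 0.08.
Steady-state k*: s·k^0.42 = 0.08·k gives k* = (0.53/0.08)^(1/0.58) ≈ 26.0518.
MPK = 0.42·26.0518^(-0.58) ≈ 0.0634.
MPK < n+δ = 0.08, so the economy is dynamically inefficient (over-saving).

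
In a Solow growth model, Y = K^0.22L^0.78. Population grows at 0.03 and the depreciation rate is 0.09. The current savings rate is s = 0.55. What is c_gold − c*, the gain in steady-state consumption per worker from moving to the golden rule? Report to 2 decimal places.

Δc ≈ 0.23

The effective depreciation rate is n + δ = 0.03 + 0.09 = 0.12.
Current steady state (s = 0.55): k* = (0.55/0.12)^(1/0.78) ≈ 7.0416, y* = 7.0416^0.22 ≈ 1.5363, c* = (1−0.55)·1.5363 ≈ 0.6914.
Maximizing c = f(k) − (n+δ)·k gives f'(k) = n+δ, i.e. 0.22·k^(0.22−1) = 0.12, so k_gold = (0.22/0.12)^(1/0.78) ≈ 2.1751.
y_gold = 2.1751^0.22 ≈ 1.1864, c_gold = y_gold − 0.12·k_gold ≈ 0.9254.
Gain: Δc = 0.9254 − 0.6914 ≈ 0.2341.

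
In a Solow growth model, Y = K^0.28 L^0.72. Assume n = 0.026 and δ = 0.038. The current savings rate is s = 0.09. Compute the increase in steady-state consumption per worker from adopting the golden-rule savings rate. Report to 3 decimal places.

Δc ≈ 0.239

Capital per worker breaks even when investment replaces (n + δ)·k; here n + δ = 0.064.
Current steady state (s = 0.09): k* = (0.09/0.064)^(1/0.72) ≈ 1.6056, y* = 1.6056^0.28 ≈ 1.1418, c* = (1−0.09)·1.1418 ≈ 1.0390.
Golden rule sets MPK = n+δ: 0.28·k^(0.28−1) = 0.064, so k_gold = (0.28/0.064)^(1/0.72) ≈ 7.7669.
y_gold = 7.7669^0.28 ≈ 1.7753, c_gold = y_gold − 0.064·k_gold ≈ 1.2782.
Gain: Δc = 1.2782 − 1.0390 ≈ 0.2392.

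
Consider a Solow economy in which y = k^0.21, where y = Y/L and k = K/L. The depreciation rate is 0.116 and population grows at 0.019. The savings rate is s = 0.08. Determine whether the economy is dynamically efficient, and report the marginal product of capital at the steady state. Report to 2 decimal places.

Break-even investment rate: n + δ = 0.019 + 0.116 = 0.135.
Steady-state k*: s·k^0.21 = 0.135·k gives k* = (0.08/0.135)^(1/0.79) ≈ 0.5156.
MPK = 0.21·0.5156^(-0.79) ≈ 0.3544.
MPK > n+δ = 0.135, so the economy is dynamically efficient (under-saving).

dynamically efficient; MPK ≈ 0.35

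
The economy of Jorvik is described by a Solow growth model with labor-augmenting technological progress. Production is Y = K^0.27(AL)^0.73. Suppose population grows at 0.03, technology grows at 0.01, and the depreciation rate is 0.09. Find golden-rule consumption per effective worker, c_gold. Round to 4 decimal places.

c_gold ≈ 0.9566

Break-even investment rate: n + g + δ = 0.03 + 0.01 + 0.09 = 0.13.
At the golden rule the marginal product of capital equals n+g+δ: 0.27·k^(0.27−1) = 0.13. Solving, k_gold = (0.27/0.13)^(1/0.73) ≈ 2.7216.
y_gold = 2.7216^0.27 ≈ 1.3104.
c_gold = y_gold − (n+g+δ)·k_gold = 1.3104 − 0.13·2.7216 ≈ 0.9566.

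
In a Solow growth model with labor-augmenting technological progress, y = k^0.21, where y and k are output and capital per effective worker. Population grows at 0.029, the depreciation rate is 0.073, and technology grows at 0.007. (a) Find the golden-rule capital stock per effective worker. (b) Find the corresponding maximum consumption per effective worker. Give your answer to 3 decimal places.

Capital per effective worker breaks even when investment replaces (n + g + δ)·k; here n + g + δ = 0.109.
Maximizing c = f(k) − (n+g+δ)·k gives f'(k) = n+g+δ, i.e. 0.21·k^(0.21−1) = 0.109, so k_gold = (0.21/0.109)^(1/0.79) ≈ 2.2935.
y_gold = 2.2935^0.21 ≈ 1.1904; c_gold = y_gold − 0.109·k_gold ≈ 0.9404.

(a) k_gold ≈ 2.293; (b) c_gold ≈ 0.940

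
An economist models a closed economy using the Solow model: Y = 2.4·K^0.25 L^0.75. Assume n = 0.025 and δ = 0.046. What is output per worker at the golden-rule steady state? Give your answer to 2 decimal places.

y_gold ≈ 4.89

Break-even investment rate: n + δ = 0.025 + 0.046 = 0.071.
Golden rule sets MPK = n+δ: 0.25·2.4·k^(0.25−1) = 0.071, so k_gold = (0.25·2.4/0.071)^(1/0.75) ≈ 17.2130.
Output: y_gold = 2.4·k_gold^0.25 = 2.4·17.2130^0.25 ≈ 4.8885.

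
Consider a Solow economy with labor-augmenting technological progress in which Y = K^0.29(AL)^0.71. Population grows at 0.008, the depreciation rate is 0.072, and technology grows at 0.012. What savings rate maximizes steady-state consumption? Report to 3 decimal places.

Capital per effective worker breaks even when investment replaces (n + g + δ)·k; here n + g + δ = 0.092.
At the golden rule MPK = n+g+δ, and in any Cobb-Douglas steady state s = (n+g+δ)·k/y = MPK·k/y = capital's share 0.29.

s_gold = 0.290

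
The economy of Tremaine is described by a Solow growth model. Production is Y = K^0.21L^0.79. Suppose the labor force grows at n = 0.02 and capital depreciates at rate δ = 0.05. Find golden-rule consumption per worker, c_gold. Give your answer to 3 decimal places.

c_gold ≈ 1.058

Break-even investment rate: n + δ = 0.02 + 0.05 = 0.07.
Maximizing c = f(k) − (n+δ)·k gives f'(k) = n+δ, i.e. 0.21·k^(0.21−1) = 0.07, so k_gold = (0.21/0.07)^(1/0.79) ≈ 4.0175.
y_gold = 4.0175^0.21 ≈ 1.3392.
c_gold = y_gold − (n+δ)·k_gold = 1.3392 − 0.07·4.0175 ≈ 1.0579.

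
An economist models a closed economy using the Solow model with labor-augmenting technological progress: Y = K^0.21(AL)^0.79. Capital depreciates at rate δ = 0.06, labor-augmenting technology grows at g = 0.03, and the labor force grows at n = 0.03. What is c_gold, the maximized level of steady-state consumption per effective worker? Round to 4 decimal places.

c_gold ≈ 0.9167

The effective depreciation rate is n + g + δ = 0.03 + 0.03 + 0.06 = 0.12.
At the golden rule the marginal product of capital equals n+g+δ: 0.21·k^(0.21−1) = 0.12. Solving, k_gold = (0.21/0.12)^(1/0.79) ≈ 2.0307.
y_gold = 2.0307^0.21 ≈ 1.1604.
c_gold = y_gold − (n+g+δ)·k_gold = 1.1604 − 0.12·2.0307 ≈ 0.9167.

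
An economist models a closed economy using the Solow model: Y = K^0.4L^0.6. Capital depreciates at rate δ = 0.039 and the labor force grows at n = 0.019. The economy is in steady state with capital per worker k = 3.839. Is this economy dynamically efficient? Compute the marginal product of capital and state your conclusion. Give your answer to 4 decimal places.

dynamically efficient; MPK ≈ 0.1785

Break-even investment rate: n + δ = 0.019 + 0.039 = 0.058.
MPK = 0.4·k^(0.4−1) = 0.4·3.839^(-0.6) ≈ 0.1785.
MPK > 0.058, so the economy is dynamically efficient (under-saving).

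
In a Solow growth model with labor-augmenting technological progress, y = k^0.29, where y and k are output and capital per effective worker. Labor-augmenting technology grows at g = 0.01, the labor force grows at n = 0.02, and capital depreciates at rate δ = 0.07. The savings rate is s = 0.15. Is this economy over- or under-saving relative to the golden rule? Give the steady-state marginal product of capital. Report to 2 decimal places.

The effective depreciation rate is n + g + δ = 0.02 + 0.01 + 0.07 = 0.1.
Steady-state k*: s·k^0.29 = 0.1·k gives k* = (0.15/0.1)^(1/0.71) ≈ 1.7702.
MPK = 0.29·1.7702^(-0.71) ≈ 0.1933.
MPK > n+g+δ = 0.1, so the economy is dynamically efficient (under-saving).

under-saving; MPK ≈ 0.19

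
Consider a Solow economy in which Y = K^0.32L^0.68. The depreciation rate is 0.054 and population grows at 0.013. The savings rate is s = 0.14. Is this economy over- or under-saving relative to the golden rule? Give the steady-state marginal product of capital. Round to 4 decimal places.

Break-even investment rate: n + δ = 0.013 + 0.054 = 0.067.
Steady-state k*: s·k^0.32 = 0.067·k gives k* = (0.14/0.067)^(1/0.68) ≈ 2.9557.
MPK = 0.32·2.9557^(-0.68) ≈ 0.1531.
MPK > n+δ = 0.067, so the economy is dynamically efficient (under-saving).

under-saving; MPK ≈ 0.1531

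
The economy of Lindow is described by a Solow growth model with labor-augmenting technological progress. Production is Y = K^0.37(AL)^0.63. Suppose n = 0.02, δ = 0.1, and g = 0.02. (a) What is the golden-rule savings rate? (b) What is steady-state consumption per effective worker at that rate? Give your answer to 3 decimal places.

Break-even investment rate: n + g + δ = 0.02 + 0.02 + 0.1 = 0.14.
For Cobb-Douglas, s_gold equals capital's share: s_gold = 0.37.
Golden rule sets MPK = n+g+δ: 0.37·k^(0.37−1) = 0.14, so k_gold = (0.37/0.14)^(1/0.63) ≈ 4.6769.
y_gold = 4.6769^0.37 ≈ 1.7696; c_gold = (1−0.37)·y_gold ≈ 1.1149.

(a) s_gold = 0.370; (b) c_gold ≈ 1.115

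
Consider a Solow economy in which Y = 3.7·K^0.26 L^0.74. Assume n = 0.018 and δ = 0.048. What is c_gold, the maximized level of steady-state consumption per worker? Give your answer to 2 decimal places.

n + δ = 0.018 + 0.048 = 0.066.
Golden rule sets MPK = n+δ: 0.26·3.7·k^(0.26−1) = 0.066, so k_gold = (0.26·3.7/0.066)^(1/0.74) ≈ 37.3658.
y_gold = 3.7·37.3658^0.26 ≈ 9.4852.
c_gold = y_gold − (n+δ)·k_gold = 9.4852 − 0.066·37.3658 ≈ 7.0190.

c_gold ≈ 7.02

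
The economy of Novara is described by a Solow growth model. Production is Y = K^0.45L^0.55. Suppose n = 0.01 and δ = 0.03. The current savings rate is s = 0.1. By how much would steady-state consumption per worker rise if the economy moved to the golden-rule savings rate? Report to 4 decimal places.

Break-even investment rate: n + δ = 0.01 + 0.03 = 0.04.
Current steady state (s = 0.1): k* = (0.1/0.04)^(1/0.55) ≈ 5.2909, y* = 5.2909^0.45 ≈ 2.1163, c* = (1−0.1)·2.1163 ≈ 1.9047.
At the golden rule the marginal product of capital equals n+δ: 0.45·k^(0.45−1) = 0.04. Solving, k_gold = (0.45/0.04)^(1/0.55) ≈ 81.5054.
y_gold = 81.5054^0.45 ≈ 7.2449, c_gold = y_gold − 0.04·k_gold ≈ 3.9847.
Gain: Δc = 3.9847 − 1.9047 ≈ 2.0800.

Δc ≈ 2.0800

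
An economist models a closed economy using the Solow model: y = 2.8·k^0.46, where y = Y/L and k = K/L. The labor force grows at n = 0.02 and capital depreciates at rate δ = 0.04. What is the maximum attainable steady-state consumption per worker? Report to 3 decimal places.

Capital per worker breaks even when investment replaces (n + δ)·k; here n + δ = 0.06.
At the golden rule the marginal product of capital equals n+δ: 0.46·2.8·k^(0.46−1) = 0.06. Solving, k_gold = (0.46·2.8/0.06)^(1/0.54) ≈ 292.5707.
y_gold = 2.8·292.5707^0.46 ≈ 38.1614.
c_gold = y_gold − (n+δ)·k_gold = 38.1614 − 0.06·292.5707 ≈ 20.6072.

c_gold ≈ 20.607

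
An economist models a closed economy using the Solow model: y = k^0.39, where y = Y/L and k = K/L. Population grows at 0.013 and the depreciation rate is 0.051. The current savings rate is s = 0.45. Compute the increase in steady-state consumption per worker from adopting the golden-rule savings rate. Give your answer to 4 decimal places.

n + δ = 0.013 + 0.051 = 0.064.
Current steady state (s = 0.45): k* = (0.45/0.064)^(1/0.61) ≈ 24.4668, y* = 24.4668^0.39 ≈ 3.4797, c* = (1−0.45)·3.4797 ≈ 1.9139.
At the golden rule the marginal product of capital equals n+δ: 0.39·k^(0.39−1) = 0.064. Solving, k_gold = (0.39/0.064)^(1/0.61) ≈ 19.3507.
y_gold = 19.3507^0.39 ≈ 3.1755, c_gold = y_gold − 0.064·k_gold ≈ 1.9371.
Gain: Δc = 1.9371 − 1.9139 ≈ 0.0232.

Δc ≈ 0.0232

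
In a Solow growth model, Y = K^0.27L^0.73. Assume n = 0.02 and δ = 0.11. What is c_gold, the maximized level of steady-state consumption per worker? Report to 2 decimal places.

c_gold ≈ 0.96

Capital per worker breaks even when investment replaces (n + δ)·k; here n + δ = 0.13.
Maximizing c = f(k) − (n+δ)·k gives f'(k) = n+δ, i.e. 0.27·k^(0.27−1) = 0.13, so k_gold = (0.27/0.13)^(1/0.73) ≈ 2.7216.
y_gold = 2.7216^0.27 ≈ 1.3104.
c_gold = y_gold − (n+δ)·k_gold = 1.3104 − 0.13·2.7216 ≈ 0.9566.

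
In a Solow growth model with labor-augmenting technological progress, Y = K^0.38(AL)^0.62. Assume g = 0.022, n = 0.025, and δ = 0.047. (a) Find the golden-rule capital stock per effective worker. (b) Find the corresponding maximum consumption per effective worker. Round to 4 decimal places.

(a) k_gold ≈ 9.5165; (b) c_gold ≈ 1.4595

n + g + δ = 0.025 + 0.022 + 0.047 = 0.094.
Golden rule sets MPK = n+g+δ: 0.38·k^(0.38−1) = 0.094, so k_gold = (0.38/0.094)^(1/0.62) ≈ 9.5165.
y_gold = 9.5165^0.38 ≈ 2.3541; c_gold = y_gold − 0.094·k_gold ≈ 1.4595.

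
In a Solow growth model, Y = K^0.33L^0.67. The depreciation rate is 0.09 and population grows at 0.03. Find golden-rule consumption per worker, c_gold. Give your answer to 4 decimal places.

The effective depreciation rate is n + δ = 0.03 + 0.09 = 0.12.
Setting f'(k) = n+δ gives 0.33·k^(0.33−1) = 0.12, hence k_gold = (0.33/0.12)^(1/0.67) ≈ 4.5261.
y_gold = 4.5261^0.33 ≈ 1.6458.
c_gold = y_gold − (n+δ)·k_gold = 1.6458 − 0.12·4.5261 ≈ 1.1027.

c_gold ≈ 1.1027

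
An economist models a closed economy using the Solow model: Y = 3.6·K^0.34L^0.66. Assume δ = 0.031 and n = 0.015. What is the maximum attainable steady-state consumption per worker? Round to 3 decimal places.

The effective depreciation rate is n + δ = 0.015 + 0.031 = 0.046.
Maximizing c = f(k) − (n+δ)·k gives f'(k) = n+δ, i.e. 0.34·3.6·k^(0.34−1) = 0.046, so k_gold = (0.34·3.6/0.046)^(1/0.66) ≈ 144.2536.
y_gold = 3.6·144.2536^0.34 ≈ 19.5167.
c_gold = y_gold − (n+δ)·k_gold = 19.5167 − 0.046·144.2536 ≈ 12.8810.

c_gold ≈ 12.881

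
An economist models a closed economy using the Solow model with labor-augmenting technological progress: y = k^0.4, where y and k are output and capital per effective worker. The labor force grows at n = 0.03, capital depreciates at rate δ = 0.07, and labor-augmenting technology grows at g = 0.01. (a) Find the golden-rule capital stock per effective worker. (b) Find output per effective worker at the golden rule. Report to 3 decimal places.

(a) k_gold ≈ 8.599; (b) y_gold ≈ 2.365

The effective depreciation rate is n + g + δ = 0.03 + 0.01 + 0.07 = 0.11.
At the golden rule the marginal product of capital equals n+g+δ: 0.4·k^(0.4−1) = 0.11. Solving, k_gold = (0.4/0.11)^(1/0.6) ≈ 8.5990.
y_gold = 8.5990^0.4 ≈ 2.3647.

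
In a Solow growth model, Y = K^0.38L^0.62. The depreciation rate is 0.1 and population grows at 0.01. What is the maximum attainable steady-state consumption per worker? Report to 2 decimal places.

c_gold ≈ 1.33

The effective depreciation rate is n + δ = 0.01 + 0.1 = 0.11.
At the golden rule the marginal product of capital equals n+δ: 0.38·k^(0.38−1) = 0.11. Solving, k_gold = (0.38/0.11)^(1/0.62) ≈ 7.3854.
y_gold = 7.3854^0.38 ≈ 2.1379.
c_gold = y_gold − (n+δ)·k_gold = 2.1379 − 0.11·7.3854 ≈ 1.3255.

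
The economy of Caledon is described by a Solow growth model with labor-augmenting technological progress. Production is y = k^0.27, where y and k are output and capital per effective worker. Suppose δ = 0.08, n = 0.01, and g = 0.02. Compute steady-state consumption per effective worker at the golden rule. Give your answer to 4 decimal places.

The effective depreciation rate is n + g + δ = 0.01 + 0.02 + 0.08 = 0.11.
Golden rule sets MPK = n+g+δ: 0.27·k^(0.27−1) = 0.11, so k_gold = (0.27/0.11)^(1/0.73) ≈ 3.4214.
y_gold = 3.4214^0.27 ≈ 1.3939.
c_gold = y_gold − (n+g+δ)·k_gold = 1.3939 − 0.11·3.4214 ≈ 1.0176.

c_gold ≈ 1.0176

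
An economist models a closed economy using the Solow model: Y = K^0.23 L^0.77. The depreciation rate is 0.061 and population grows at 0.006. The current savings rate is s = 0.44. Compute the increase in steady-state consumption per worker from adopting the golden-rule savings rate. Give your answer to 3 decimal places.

Δc ≈ 0.130

n + δ = 0.006 + 0.061 = 0.067.
Current steady state (s = 0.44): k* = (0.44/0.067)^(1/0.77) ≈ 11.5220, y* = 11.5220^0.23 ≈ 1.7545, c* = (1−0.44)·1.7545 ≈ 0.9825.
At the golden rule the marginal product of capital equals n+δ: 0.23·k^(0.23−1) = 0.067. Solving, k_gold = (0.23/0.067)^(1/0.77) ≈ 4.9620.
y_gold = 4.9620^0.23 ≈ 1.4454, c_gold = y_gold − 0.067·k_gold ≈ 1.1130.
Gain: Δc = 1.1130 − 0.9825 ≈ 0.1305.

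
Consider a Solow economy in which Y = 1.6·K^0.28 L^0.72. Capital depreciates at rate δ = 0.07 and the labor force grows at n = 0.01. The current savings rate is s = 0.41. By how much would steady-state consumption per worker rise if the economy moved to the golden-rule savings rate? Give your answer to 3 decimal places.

n + δ = 0.01 + 0.07 = 0.08.
Current steady state (s = 0.41): k* = (0.41·1.6/0.08)^(1/0.72) ≈ 18.5860, y* = 1.6·18.5860^0.28 ≈ 3.6265, c* = (1−0.41)·3.6265 ≈ 2.1397.
Setting f'(k) = n+δ gives 0.28·1.6·k^(0.28−1) = 0.08, hence k_gold = (0.28·1.6/0.08)^(1/0.72) ≈ 10.9433.
y_gold = 1.6·10.9433^0.28 ≈ 3.1267, c_gold = y_gold − 0.08·k_gold ≈ 2.2512.
Gain: Δc = 2.2512 − 2.1397 ≈ 0.1115.

Δc ≈ 0.112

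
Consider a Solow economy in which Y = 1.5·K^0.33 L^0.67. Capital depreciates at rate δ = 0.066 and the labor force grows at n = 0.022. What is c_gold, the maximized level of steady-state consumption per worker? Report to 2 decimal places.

Capital per worker breaks even when investment replaces (n + δ)·k; here n + δ = 0.088.
Golden rule sets MPK = n+δ: 0.33·1.5·k^(0.33−1) = 0.088, so k_gold = (0.33·1.5/0.088)^(1/0.67) ≈ 13.1700.
y_gold = 1.5·13.1700^0.33 ≈ 3.5120.
c_gold = y_gold − (n+δ)·k_gold = 3.5120 − 0.088·13.1700 ≈ 2.3530.

c_gold ≈ 2.35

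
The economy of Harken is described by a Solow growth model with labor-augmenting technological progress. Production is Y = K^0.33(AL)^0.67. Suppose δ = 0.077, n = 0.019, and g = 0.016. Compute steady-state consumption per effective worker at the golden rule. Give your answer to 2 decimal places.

Capital per effective worker breaks even when investment replaces (n + g + δ)·k; here n + g + δ = 0.112.
Setting f'(k) = n+g+δ gives 0.33·k^(0.33−1) = 0.112, hence k_gold = (0.33/0.112)^(1/0.67) ≈ 5.0170.
y_gold = 5.0170^0.33 ≈ 1.7027.
c_gold = y_gold − (n+g+δ)·k_gold = 1.7027 − 0.112·5.0170 ≈ 1.1408.

c_gold ≈ 1.14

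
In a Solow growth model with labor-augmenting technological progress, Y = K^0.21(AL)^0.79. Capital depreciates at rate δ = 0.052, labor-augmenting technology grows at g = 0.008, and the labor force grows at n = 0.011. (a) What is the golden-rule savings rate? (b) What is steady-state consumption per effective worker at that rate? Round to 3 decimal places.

(a) s_gold = 0.210; (b) c_gold ≈ 1.054

Capital per effective worker breaks even when investment replaces (n + g + δ)·k; here n + g + δ = 0.071.
For Cobb-Douglas, s_gold equals capital's share: s_gold = 0.21.
At the golden rule the marginal product of capital equals n+g+δ: 0.21·k^(0.21−1) = 0.071. Solving, k_gold = (0.21/0.071)^(1/0.79) ≈ 3.9460.
y_gold = 3.9460^0.21 ≈ 1.3341; c_gold = (1−0.21)·y_gold ≈ 1.0539.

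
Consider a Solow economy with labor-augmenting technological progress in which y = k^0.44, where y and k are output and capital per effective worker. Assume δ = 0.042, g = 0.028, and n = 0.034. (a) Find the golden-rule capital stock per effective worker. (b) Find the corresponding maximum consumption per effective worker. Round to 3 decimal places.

n + g + δ = 0.034 + 0.028 + 0.042 = 0.104.
Setting f'(k) = n+g+δ gives 0.44·k^(0.44−1) = 0.104, hence k_gold = (0.44/0.104)^(1/0.56) ≈ 13.1403.
y_gold = 13.1403^0.44 ≈ 3.1059; c_gold = y_gold − 0.104·k_gold ≈ 1.7393.

(a) k_gold ≈ 13.140; (b) c_gold ≈ 1.739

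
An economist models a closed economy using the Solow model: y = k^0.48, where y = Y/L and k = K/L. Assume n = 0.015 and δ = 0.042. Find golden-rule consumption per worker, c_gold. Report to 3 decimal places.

c_gold ≈ 3.717

n + δ = 0.015 + 0.042 = 0.057.
Golden rule sets MPK = n+δ: 0.48·k^(0.48−1) = 0.057, so k_gold = (0.48/0.057)^(1/0.52) ≈ 60.1937.
y_gold = 60.1937^0.48 ≈ 7.1480.
c_gold = y_gold − (n+δ)·k_gold = 7.1480 − 0.057·60.1937 ≈ 3.7170.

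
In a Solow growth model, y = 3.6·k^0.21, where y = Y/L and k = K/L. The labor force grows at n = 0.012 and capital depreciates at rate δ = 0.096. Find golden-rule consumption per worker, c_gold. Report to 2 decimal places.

n + δ = 0.012 + 0.096 = 0.108.
Maximizing c = f(k) − (n+δ)·k gives f'(k) = n+δ, i.e. 0.21·3.6·k^(0.21−1) = 0.108, so k_gold = (0.21·3.6/0.108)^(1/0.79) ≈ 11.7421.
y_gold = 3.6·11.7421^0.21 ≈ 6.0388.
c_gold = y_gold − (n+δ)·k_gold = 6.0388 − 0.108·11.7421 ≈ 4.7706.

c_gold ≈ 4.77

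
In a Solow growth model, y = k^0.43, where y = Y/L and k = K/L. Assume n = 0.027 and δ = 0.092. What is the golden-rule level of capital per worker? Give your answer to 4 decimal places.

k_gold ≈ 9.5238

Capital per worker breaks even when investment replaces (n + δ)·k; here n + δ = 0.119.
At the golden rule the marginal product of capital equals n+δ: 0.43·k^(0.43−1) = 0.119. Solving, k_gold = (0.43/0.119)^(1/0.57) ≈ 9.5238.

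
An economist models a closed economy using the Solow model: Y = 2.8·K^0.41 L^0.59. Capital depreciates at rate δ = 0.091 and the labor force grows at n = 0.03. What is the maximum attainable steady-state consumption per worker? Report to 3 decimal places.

c_gold ≈ 7.890

Capital per worker breaks even when investment replaces (n + δ)·k; here n + δ = 0.121.
Golden rule sets MPK = n+δ: 0.41·2.8·k^(0.41−1) = 0.121, so k_gold = (0.41·2.8/0.121)^(1/0.59) ≈ 45.3104.
y_gold = 2.8·45.3104^0.41 ≈ 13.3721.
c_gold = y_gold − (n+δ)·k_gold = 13.3721 − 0.121·45.3104 ≈ 7.8895.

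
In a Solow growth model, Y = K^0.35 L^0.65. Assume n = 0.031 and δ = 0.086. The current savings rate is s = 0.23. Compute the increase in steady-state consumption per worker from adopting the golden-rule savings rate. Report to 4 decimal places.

Δc ≈ 0.0646

The effective depreciation rate is n + δ = 0.031 + 0.086 = 0.117.
Current steady state (s = 0.23): k* = (0.23/0.117)^(1/0.65) ≈ 2.8288, y* = 2.8288^0.35 ≈ 1.4390, c* = (1−0.23)·1.4390 ≈ 1.1080.
Setting f'(k) = n+δ gives 0.35·k^(0.35−1) = 0.117, hence k_gold = (0.35/0.117)^(1/0.65) ≈ 5.3967.
y_gold = 5.3967^0.35 ≈ 1.8040, c_gold = y_gold − 0.117·k_gold ≈ 1.1726.
Gain: Δc = 1.1726 − 1.1080 ≈ 0.0646.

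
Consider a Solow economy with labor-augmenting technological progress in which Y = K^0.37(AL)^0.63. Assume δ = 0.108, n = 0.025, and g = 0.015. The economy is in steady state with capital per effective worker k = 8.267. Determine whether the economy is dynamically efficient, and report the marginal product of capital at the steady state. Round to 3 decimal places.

dynamically inefficient; MPK ≈ 0.098

n + g + δ = 0.025 + 0.015 + 0.108 = 0.148.
MPK = 0.37·k^(0.37−1) = 0.37·8.267^(-0.63) ≈ 0.0978.
MPK < 0.148, so the economy is dynamically inefficient (over-saving).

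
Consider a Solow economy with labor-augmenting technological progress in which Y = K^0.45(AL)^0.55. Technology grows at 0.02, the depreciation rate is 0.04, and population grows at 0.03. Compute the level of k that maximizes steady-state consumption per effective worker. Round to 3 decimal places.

k_gold ≈ 18.658

The effective depreciation rate is n + g + δ = 0.03 + 0.02 + 0.04 = 0.09.
Golden rule sets MPK = n+g+δ: 0.45·k^(0.45−1) = 0.09, so k_gold = (0.45/0.09)^(1/0.55) ≈ 18.6575.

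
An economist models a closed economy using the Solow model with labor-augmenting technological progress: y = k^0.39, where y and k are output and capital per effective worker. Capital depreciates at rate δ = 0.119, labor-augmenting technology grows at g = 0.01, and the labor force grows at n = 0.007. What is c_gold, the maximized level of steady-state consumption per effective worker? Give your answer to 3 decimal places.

Capital per effective worker breaks even when investment replaces (n + g + δ)·k; here n + g + δ = 0.136.
At the golden rule the marginal product of capital equals n+g+δ: 0.39·k^(0.39−1) = 0.136. Solving, k_gold = (0.39/0.136)^(1/0.61) ≈ 5.6240.
y_gold = 5.6240^0.39 ≈ 1.9612.
c_gold = y_gold − (n+g+δ)·k_gold = 1.9612 − 0.136·5.6240 ≈ 1.1963.

c_gold ≈ 1.196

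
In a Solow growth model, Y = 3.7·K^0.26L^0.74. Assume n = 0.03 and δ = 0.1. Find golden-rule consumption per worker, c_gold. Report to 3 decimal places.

c_gold ≈ 5.531

The effective depreciation rate is n + δ = 0.03 + 0.1 = 0.13.
Setting f'(k) = n+δ gives 0.26·3.7·k^(0.26−1) = 0.13, hence k_gold = (0.26·3.7/0.13)^(1/0.74) ≈ 14.9499.
y_gold = 3.7·14.9499^0.26 ≈ 7.4749.
c_gold = y_gold − (n+δ)·k_gold = 7.4749 − 0.13·14.9499 ≈ 5.5315.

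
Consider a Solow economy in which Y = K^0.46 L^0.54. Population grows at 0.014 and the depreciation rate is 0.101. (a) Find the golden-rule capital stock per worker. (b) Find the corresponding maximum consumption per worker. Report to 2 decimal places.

n + δ = 0.014 + 0.101 = 0.115.
Golden rule sets MPK = n+δ: 0.46·k^(0.46−1) = 0.115, so k_gold = (0.46/0.115)^(1/0.54) ≈ 13.0294.
y_gold = 13.0294^0.46 ≈ 3.2574; c_gold = y_gold − 0.115·k_gold ≈ 1.7590.

(a) k_gold ≈ 13.03; (b) c_gold ≈ 1.76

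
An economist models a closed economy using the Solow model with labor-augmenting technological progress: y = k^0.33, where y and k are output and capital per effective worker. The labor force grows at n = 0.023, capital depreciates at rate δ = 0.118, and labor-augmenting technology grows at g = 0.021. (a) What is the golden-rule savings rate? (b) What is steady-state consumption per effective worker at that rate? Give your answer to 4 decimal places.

(a) s_gold = 0.3300; (b) c_gold ≈ 0.9512

The effective depreciation rate is n + g + δ = 0.023 + 0.021 + 0.118 = 0.162.
For Cobb-Douglas, s_gold equals capital's share: s_gold = 0.33.
Golden rule sets MPK = n+g+δ: 0.33·k^(0.33−1) = 0.162, so k_gold = (0.33/0.162)^(1/0.67) ≈ 2.8920.
y_gold = 2.8920^0.33 ≈ 1.4197; c_gold = (1−0.33)·y_gold ≈ 0.9512.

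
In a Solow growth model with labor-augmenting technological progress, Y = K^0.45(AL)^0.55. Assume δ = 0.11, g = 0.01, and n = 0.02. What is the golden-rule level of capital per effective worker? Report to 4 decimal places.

Capital per effective worker breaks even when investment replaces (n + g + δ)·k; here n + g + δ = 0.14.
Setting f'(k) = n+g+δ gives 0.45·k^(0.45−1) = 0.14, hence k_gold = (0.45/0.14)^(1/0.55) ≈ 8.3555.

k_gold ≈ 8.3555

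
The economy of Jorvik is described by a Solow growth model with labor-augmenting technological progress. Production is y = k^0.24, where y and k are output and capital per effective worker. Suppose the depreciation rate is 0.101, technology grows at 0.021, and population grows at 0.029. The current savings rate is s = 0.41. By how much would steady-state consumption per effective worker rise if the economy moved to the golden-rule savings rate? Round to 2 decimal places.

The effective depreciation rate is n + g + δ = 0.029 + 0.021 + 0.101 = 0.151.
Current steady state (s = 0.41): k* = (0.41/0.151)^(1/0.76) ≈ 3.7222, y* = 3.7222^0.24 ≈ 1.3709, c* = (1−0.41)·1.3709 ≈ 0.8088.
Maximizing c = f(k) − (n+g+δ)·k gives f'(k) = n+g+δ, i.e. 0.24·k^(0.24−1) = 0.151, so k_gold = (0.24/0.151)^(1/0.76) ≈ 1.8398.
y_gold = 1.8398^0.24 ≈ 1.1576, c_gold = y_gold − 0.151·k_gold ≈ 0.8798.
Gain: Δc = 0.8798 − 0.8088 ≈ 0.0709.

Δc ≈ 0.07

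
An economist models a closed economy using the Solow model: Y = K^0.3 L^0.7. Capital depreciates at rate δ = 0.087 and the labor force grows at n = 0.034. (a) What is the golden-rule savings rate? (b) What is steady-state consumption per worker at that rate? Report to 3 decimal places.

(a) s_gold = 0.300; (b) c_gold ≈ 1.033

Capital per worker breaks even when investment replaces (n + δ)·k; here n + δ = 0.121.
For Cobb-Douglas, s_gold equals capital's share: s_gold = 0.3.
Setting f'(k) = n+δ gives 0.3·k^(0.3−1) = 0.121, hence k_gold = (0.3/0.121)^(1/0.7) ≈ 3.6588.
y_gold = 3.6588^0.3 ≈ 1.4757; c_gold = (1−0.3)·y_gold ≈ 1.0330.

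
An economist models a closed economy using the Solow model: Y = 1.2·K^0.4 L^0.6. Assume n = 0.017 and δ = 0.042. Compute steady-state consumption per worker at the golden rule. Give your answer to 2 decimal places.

Break-even investment rate: n + δ = 0.017 + 0.042 = 0.059.
Golden rule sets MPK = n+δ: 0.4·1.2·k^(0.4−1) = 0.059, so k_gold = (0.4·1.2/0.059)^(1/0.6) ≈ 32.9091.
y_gold = 1.2·32.9091^0.4 ≈ 4.8541.
c_gold = y_gold − (n+δ)·k_gold = 4.8541 − 0.059·32.9091 ≈ 2.9125.

c_gold ≈ 2.91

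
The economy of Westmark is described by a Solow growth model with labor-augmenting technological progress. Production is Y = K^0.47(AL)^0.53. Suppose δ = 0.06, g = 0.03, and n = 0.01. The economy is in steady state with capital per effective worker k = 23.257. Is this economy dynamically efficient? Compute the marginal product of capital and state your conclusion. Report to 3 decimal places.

Capital per effective worker breaks even when investment replaces (n + g + δ)·k; here n + g + δ = 0.1.
MPK = 0.47·k^(0.47−1) = 0.47·23.257^(-0.53) ≈ 0.0887.
MPK < 0.1, so the economy is dynamically inefficient (over-saving).

dynamically inefficient; MPK ≈ 0.089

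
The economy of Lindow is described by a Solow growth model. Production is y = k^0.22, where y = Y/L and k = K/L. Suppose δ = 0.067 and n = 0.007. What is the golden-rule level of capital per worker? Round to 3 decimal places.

n + δ = 0.007 + 0.067 = 0.074.
Maximizing c = f(k) − (n+δ)·k gives f'(k) = n+δ, i.e. 0.22·k^(0.22−1) = 0.074, so k_gold = (0.22/0.074)^(1/0.78) ≈ 4.0425.

k_gold ≈ 4.043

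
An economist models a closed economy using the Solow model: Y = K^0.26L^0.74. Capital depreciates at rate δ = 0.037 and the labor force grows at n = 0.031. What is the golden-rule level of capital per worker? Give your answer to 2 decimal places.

Break-even investment rate: n + δ = 0.031 + 0.037 = 0.068.
Setting f'(k) = n+δ gives 0.26·k^(0.26−1) = 0.068, hence k_gold = (0.26/0.068)^(1/0.74) ≈ 6.1251.

k_gold ≈ 6.13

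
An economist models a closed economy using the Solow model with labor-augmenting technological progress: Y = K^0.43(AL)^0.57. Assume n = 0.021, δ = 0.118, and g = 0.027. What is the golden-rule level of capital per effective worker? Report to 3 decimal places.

The effective depreciation rate is n + g + δ = 0.021 + 0.027 + 0.118 = 0.166.
Setting f'(k) = n+g+δ gives 0.43·k^(0.43−1) = 0.166, hence k_gold = (0.43/0.166)^(1/0.57) ≈ 5.3112.

k_gold ≈ 5.311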